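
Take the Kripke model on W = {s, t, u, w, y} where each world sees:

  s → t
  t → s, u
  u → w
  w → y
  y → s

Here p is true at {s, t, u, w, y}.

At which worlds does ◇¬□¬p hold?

{s, t, u, w, y}

s: successors {t}; ¬□¬p there: t:T. ✓
t: successors {s, u}; ¬□¬p there: s:T, u:T. ✓
u: successors {w}; ¬□¬p there: w:T. ✓
w: successors {y}; ¬□¬p there: y:T. ✓
y: successors {s}; ¬□¬p there: s:T. ✓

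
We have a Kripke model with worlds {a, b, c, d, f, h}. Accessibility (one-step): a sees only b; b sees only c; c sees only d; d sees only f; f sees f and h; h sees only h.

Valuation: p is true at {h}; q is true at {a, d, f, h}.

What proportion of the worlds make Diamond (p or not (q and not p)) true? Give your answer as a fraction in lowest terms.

2/3

a: successors {b}; p or not (q and not p) there: b:T. ✓
b: successors {c}; p or not (q and not p) there: c:T. ✓
c: successors {d}; p or not (q and not p) there: d:F. ✗
d: successors {f}; p or not (q and not p) there: f:F. ✗
f: successors {f, h}; p or not (q and not p) there: f:F, h:T. ✓
h: successors {h}; p or not (q and not p) there: h:T. ✓
That's 4 of 6 worlds, so 4/6 = 2/3.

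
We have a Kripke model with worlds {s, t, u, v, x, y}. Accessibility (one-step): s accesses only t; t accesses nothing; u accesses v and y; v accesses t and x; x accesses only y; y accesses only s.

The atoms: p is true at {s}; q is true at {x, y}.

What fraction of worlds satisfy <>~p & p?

1/6

s: <>~p is T, p is T. ✓
t: <>~p is F, p is F. ✗
u: <>~p is T, p is F. ✗
v: <>~p is T, p is F. ✗
x: <>~p is T, p is F. ✗
y: <>~p is F, p is F. ✗
That's 1 of 6 worlds, so 1/6.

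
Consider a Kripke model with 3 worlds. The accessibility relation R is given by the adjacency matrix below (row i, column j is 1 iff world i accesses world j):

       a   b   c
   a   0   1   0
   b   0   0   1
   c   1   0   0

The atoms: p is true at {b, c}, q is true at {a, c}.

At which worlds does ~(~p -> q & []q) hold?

a: ~p -> q & []q is F. ✓
b: ~p -> q & []q is T. ✗
c: ~p -> q & []q is T. ✗

{a}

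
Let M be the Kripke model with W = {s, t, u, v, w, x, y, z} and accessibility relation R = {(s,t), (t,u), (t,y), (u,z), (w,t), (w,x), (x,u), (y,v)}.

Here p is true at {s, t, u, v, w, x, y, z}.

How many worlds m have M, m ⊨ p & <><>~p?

0

s: p is T, <><>~p is F. ✗
t: p is T, <><>~p is F. ✗
u: p is T, <><>~p is F. ✗
v: p is T, <><>~p is F. ✗
w: p is T, <><>~p is F. ✗
x: p is T, <><>~p is F. ✗
y: p is T, <><>~p is F. ✗
z: p is T, <><>~p is F. ✗
Satisfying worlds: ∅.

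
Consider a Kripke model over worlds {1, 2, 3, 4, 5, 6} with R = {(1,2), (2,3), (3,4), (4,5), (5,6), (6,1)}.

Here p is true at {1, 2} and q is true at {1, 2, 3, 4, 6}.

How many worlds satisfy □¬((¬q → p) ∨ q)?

1: successors {2}; ¬((¬q → p) ∨ q) there: 2:F. ✗
2: successors {3}; ¬((¬q → p) ∨ q) there: 3:F. ✗
3: successors {4}; ¬((¬q → p) ∨ q) there: 4:F. ✗
4: successors {5}; ¬((¬q → p) ∨ q) there: 5:T. ✓
5: successors {6}; ¬((¬q → p) ∨ q) there: 6:F. ✗
6: successors {1}; ¬((¬q → p) ∨ q) there: 1:F. ✗
Satisfying worlds: {4}.

1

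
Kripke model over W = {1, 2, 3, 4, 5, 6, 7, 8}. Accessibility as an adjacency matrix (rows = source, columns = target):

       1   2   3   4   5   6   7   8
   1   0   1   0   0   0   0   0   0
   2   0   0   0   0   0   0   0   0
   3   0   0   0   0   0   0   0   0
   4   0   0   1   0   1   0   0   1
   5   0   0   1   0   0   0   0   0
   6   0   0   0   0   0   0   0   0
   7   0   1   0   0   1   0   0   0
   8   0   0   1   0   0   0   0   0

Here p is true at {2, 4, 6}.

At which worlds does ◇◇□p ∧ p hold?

1: ◇◇□p is F, p is F. ✗
2: ◇◇□p is F, p is T. ✗
3: ◇◇□p is F, p is F. ✗
4: ◇◇□p is T, p is T. ✓
5: ◇◇□p is F, p is F. ✗
6: ◇◇□p is F, p is T. ✗
7: ◇◇□p is T, p is F. ✗
8: ◇◇□p is F, p is F. ✗

{4}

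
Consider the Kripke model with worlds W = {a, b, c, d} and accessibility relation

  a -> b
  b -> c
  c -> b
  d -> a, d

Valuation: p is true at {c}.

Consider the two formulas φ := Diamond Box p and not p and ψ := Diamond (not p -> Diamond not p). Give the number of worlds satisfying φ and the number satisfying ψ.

For Diamond Box p and not p:
a: Diamond Box p is T, not p is T. ✓
b: Diamond Box p is F, not p is T. ✗
c: Diamond Box p is T, not p is F. ✗
d: Diamond Box p is F, not p is T. ✗
— 1 world.
For Diamond (not p -> Diamond not p):
a: successors {b}; not p -> Diamond not p there: b:F. ✗
b: successors {c}; not p -> Diamond not p there: c:T. ✓
c: successors {b}; not p -> Diamond not p there: b:F. ✗
d: successors {a, d}; not p -> Diamond not p there: a:T, d:T. ✓
— 2 worlds.

1 and 2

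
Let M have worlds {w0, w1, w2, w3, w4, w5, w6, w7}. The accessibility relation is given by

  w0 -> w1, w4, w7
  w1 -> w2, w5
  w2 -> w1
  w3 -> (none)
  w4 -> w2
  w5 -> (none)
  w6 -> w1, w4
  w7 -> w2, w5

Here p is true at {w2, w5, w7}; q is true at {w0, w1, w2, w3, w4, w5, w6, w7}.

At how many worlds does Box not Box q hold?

w0: successors {w1, w4, w7}; not Box q there: w1:F, w4:F, w7:F. ✗
w1: successors {w2, w5}; not Box q there: w2:F, w5:F. ✗
w2: successors {w1}; not Box q there: w1:F. ✗
w3: no successors, so Box not Box q holds vacuously. ✓
w4: successors {w2}; not Box q there: w2:F. ✗
w5: no successors, so Box not Box q holds vacuously. ✓
w6: successors {w1, w4}; not Box q there: w1:F, w4:F. ✗
w7: successors {w2, w5}; not Box q there: w2:F, w5:F. ✗
Satisfying worlds: {w3, w5}.

2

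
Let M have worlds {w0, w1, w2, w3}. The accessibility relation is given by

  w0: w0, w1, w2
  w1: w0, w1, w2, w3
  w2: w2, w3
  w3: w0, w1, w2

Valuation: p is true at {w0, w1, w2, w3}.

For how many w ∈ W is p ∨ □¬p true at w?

w0: p is T, □¬p is F. ✓
w1: p is T, □¬p is F. ✓
w2: p is T, □¬p is F. ✓
w3: p is T, □¬p is F. ✓
Satisfying worlds: {w0, w1, w2, w3}.

4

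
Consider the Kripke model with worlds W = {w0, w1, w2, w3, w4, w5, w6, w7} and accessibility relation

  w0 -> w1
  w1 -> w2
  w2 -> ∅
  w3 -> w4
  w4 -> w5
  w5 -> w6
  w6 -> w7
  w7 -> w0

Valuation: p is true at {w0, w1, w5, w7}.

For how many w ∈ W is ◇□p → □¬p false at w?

w0: ◇□p is F, □¬p is F. ✓
w1: ◇□p is T, □¬p is T. ✓
w2: ◇□p is F, □¬p is T. ✓
w3: ◇□p is T, □¬p is T. ✓
w4: ◇□p is F, □¬p is F. ✓
w5: ◇□p is T, □¬p is T. ✓
w6: ◇□p is T, □¬p is F. ✗
w7: ◇□p is T, □¬p is F. ✗
Satisfying worlds: {w0, w1, w2, w3, w4, w5}.
So ◇□p → □¬p fails at the other 2 worlds.

2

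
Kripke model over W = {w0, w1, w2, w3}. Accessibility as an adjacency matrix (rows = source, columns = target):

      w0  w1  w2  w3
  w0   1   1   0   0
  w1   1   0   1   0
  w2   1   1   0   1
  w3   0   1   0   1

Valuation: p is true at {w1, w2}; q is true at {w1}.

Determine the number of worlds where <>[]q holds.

w0: successors {w0, w1}; []q there: w0:F, w1:F. ✗
w1: successors {w0, w2}; []q there: w0:F, w2:F. ✗
w2: successors {w0, w1, w3}; []q there: w0:F, w1:F, w3:F. ✗
w3: successors {w1, w3}; []q there: w1:F, w3:F. ✗
Satisfying worlds: ∅.

0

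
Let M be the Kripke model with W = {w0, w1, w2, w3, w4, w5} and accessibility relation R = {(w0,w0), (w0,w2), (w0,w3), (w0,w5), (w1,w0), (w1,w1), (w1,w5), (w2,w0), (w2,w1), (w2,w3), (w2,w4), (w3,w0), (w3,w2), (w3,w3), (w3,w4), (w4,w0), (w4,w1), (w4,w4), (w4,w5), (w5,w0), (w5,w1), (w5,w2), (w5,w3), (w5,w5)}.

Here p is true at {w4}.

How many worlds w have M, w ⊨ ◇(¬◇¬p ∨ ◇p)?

w0: successors {w0, w2, w3, w5}; ¬◇¬p ∨ ◇p there: w0:F, w2:T, w3:T, w5:F. ✓
w1: successors {w0, w1, w5}; ¬◇¬p ∨ ◇p there: w0:F, w1:F, w5:F. ✗
w2: successors {w0, w1, w3, w4}; ¬◇¬p ∨ ◇p there: w0:F, w1:F, w3:T, w4:T. ✓
w3: successors {w0, w2, w3, w4}; ¬◇¬p ∨ ◇p there: w0:F, w2:T, w3:T, w4:T. ✓
w4: successors {w0, w1, w4, w5}; ¬◇¬p ∨ ◇p there: w0:F, w1:F, w4:T, w5:F. ✓
w5: successors {w0, w1, w2, w3, w5}; ¬◇¬p ∨ ◇p there: w0:F, w1:F, w2:T, w3:T, w5:F. ✓
Satisfying worlds: {w0, w2, w3, w4, w5}.

5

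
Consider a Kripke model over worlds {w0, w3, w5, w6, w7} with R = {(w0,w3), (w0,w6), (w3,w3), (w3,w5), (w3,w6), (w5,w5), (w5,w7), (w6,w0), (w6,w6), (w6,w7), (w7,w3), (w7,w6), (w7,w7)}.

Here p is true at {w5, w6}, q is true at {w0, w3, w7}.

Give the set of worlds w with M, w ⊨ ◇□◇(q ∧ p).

w0: successors {w3, w6}; □◇(q ∧ p) there: w3:F, w6:F. ✗
w3: successors {w3, w5, w6}; □◇(q ∧ p) there: w3:F, w5:F, w6:F. ✗
w5: successors {w5, w7}; □◇(q ∧ p) there: w5:F, w7:F. ✗
w6: successors {w0, w6, w7}; □◇(q ∧ p) there: w0:F, w6:F, w7:F. ✗
w7: successors {w3, w6, w7}; □◇(q ∧ p) there: w3:F, w6:F, w7:F. ✗

∅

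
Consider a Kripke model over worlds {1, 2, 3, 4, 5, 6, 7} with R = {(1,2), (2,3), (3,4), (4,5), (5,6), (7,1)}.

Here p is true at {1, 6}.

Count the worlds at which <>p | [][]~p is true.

6

1: <>p is F, [][]~p is T. ✓
2: <>p is F, [][]~p is T. ✓
3: <>p is F, [][]~p is T. ✓
4: <>p is F, [][]~p is F. ✗
5: <>p is T, [][]~p is T. ✓
6: <>p is F, [][]~p is T. ✓
7: <>p is T, [][]~p is T. ✓
Satisfying worlds: {1, 2, 3, 5, 6, 7}.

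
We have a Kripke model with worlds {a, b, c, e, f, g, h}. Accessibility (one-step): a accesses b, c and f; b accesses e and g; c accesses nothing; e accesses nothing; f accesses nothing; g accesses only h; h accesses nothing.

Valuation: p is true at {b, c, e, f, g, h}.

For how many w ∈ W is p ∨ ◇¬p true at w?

a: p is F, ◇¬p is F. ✗
b: p is T, ◇¬p is F. ✓
c: p is T, ◇¬p is F. ✓
e: p is T, ◇¬p is F. ✓
f: p is T, ◇¬p is F. ✓
g: p is T, ◇¬p is F. ✓
h: p is T, ◇¬p is F. ✓
Satisfying worlds: {b, c, e, f, g, h}.

6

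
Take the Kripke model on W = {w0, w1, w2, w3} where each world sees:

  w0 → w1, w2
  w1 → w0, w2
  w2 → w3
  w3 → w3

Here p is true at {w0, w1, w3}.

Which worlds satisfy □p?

{w2, w3}

w0: successors {w1, w2}; p there: w1:T, w2:F. ✗
w1: successors {w0, w2}; p there: w0:T, w2:F. ✗
w2: successors {w3}; p there: w3:T. ✓
w3: successors {w3}; p there: w3:T. ✓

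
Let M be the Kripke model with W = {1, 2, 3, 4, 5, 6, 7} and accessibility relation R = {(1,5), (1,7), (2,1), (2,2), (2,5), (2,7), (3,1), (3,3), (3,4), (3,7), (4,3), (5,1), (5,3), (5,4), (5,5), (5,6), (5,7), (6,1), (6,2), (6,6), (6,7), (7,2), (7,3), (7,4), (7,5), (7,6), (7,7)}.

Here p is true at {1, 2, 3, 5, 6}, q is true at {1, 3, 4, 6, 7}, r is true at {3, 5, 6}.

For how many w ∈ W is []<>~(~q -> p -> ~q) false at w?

1: successors {5, 7}; <>~(~q -> p -> ~q) there: 5:F, 7:F. ✗
2: successors {1, 2, 5, 7}; <>~(~q -> p -> ~q) there: 1:F, 2:F, 5:F, 7:F. ✗
3: successors {1, 3, 4, 7}; <>~(~q -> p -> ~q) there: 1:F, 3:F, 4:F, 7:F. ✗
4: successors {3}; <>~(~q -> p -> ~q) there: 3:F. ✗
5: successors {1, 3, 4, 5, 6, 7}; <>~(~q -> p -> ~q) there: 1:F, 3:F, 4:F, 5:F, 6:F, 7:F. ✗
6: successors {1, 2, 6, 7}; <>~(~q -> p -> ~q) there: 1:F, 2:F, 6:F, 7:F. ✗
7: successors {2, 3, 4, 5, 6, 7}; <>~(~q -> p -> ~q) there: 2:F, 3:F, 4:F, 5:F, 6:F, 7:F. ✗
Satisfying worlds: ∅.
So []<>~(~q -> p -> ~q) fails at the other 7 worlds.

7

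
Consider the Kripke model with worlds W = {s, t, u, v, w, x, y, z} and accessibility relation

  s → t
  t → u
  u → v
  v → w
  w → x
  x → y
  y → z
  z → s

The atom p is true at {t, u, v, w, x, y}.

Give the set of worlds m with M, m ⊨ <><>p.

{s, t, u, v, w, z}

s: successors {t}; <>p there: t:T. ✓
t: successors {u}; <>p there: u:T. ✓
u: successors {v}; <>p there: v:T. ✓
v: successors {w}; <>p there: w:T. ✓
w: successors {x}; <>p there: x:T. ✓
x: successors {y}; <>p there: y:F. ✗
y: successors {z}; <>p there: z:F. ✗
z: successors {s}; <>p there: s:T. ✓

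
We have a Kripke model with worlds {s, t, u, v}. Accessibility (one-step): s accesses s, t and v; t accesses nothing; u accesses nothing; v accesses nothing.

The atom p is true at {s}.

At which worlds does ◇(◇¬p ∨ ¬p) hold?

{s}

s: successors {s, t, v}; ◇¬p ∨ ¬p there: s:T, t:T, v:T. ✓
t: no successors, so ◇(◇¬p ∨ ¬p) fails. ✗
u: no successors, so ◇(◇¬p ∨ ¬p) fails. ✗
v: no successors, so ◇(◇¬p ∨ ¬p) fails. ✗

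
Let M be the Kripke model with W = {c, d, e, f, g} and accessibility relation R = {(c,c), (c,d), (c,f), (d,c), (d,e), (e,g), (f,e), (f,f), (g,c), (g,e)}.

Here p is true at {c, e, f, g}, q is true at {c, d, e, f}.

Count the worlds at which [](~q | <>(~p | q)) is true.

2

c: successors {c, d, f}; ~q | <>(~p | q) there: c:T, d:T, f:T. ✓
d: successors {c, e}; ~q | <>(~p | q) there: c:T, e:F. ✗
e: successors {g}; ~q | <>(~p | q) there: g:T. ✓
f: successors {e, f}; ~q | <>(~p | q) there: e:F, f:T. ✗
g: successors {c, e}; ~q | <>(~p | q) there: c:T, e:F. ✗
Satisfying worlds: {c, e}.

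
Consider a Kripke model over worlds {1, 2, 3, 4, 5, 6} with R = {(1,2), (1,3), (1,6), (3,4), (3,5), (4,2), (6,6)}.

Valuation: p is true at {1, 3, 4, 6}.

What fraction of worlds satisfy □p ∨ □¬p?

2/3

1: □p is F, □¬p is F. ✗
2: □p is T, □¬p is T. ✓
3: □p is F, □¬p is F. ✗
4: □p is F, □¬p is T. ✓
5: □p is T, □¬p is T. ✓
6: □p is T, □¬p is F. ✓
That's 4 of 6 worlds, so 4/6 = 2/3.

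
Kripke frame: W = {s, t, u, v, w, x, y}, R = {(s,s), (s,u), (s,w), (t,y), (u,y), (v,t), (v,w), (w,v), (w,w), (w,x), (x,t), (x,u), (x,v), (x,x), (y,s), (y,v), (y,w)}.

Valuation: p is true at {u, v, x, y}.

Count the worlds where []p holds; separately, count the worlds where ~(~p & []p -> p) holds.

For []p:
s: successors {s, u, w}; p there: s:F, u:T, w:F. ✗
t: successors {y}; p there: y:T. ✓
u: successors {y}; p there: y:T. ✓
v: successors {t, w}; p there: t:F, w:F. ✗
w: successors {v, w, x}; p there: v:T, w:F, x:T. ✗
x: successors {t, u, v, x}; p there: t:F, u:T, v:T, x:T. ✗
y: successors {s, v, w}; p there: s:F, v:T, w:F. ✗
— 2 worlds.
For ~(~p & []p -> p):
s: ~p & []p -> p is T. ✗
t: ~p & []p -> p is F. ✓
u: ~p & []p -> p is T. ✗
v: ~p & []p -> p is T. ✗
w: ~p & []p -> p is T. ✗
x: ~p & []p -> p is T. ✗
y: ~p & []p -> p is T. ✗
— 1 world.

2 and 1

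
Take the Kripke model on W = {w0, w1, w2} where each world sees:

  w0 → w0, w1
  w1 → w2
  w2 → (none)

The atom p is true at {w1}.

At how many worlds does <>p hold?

w0: successors {w0, w1}; p there: w0:F, w1:T. ✓
w1: successors {w2}; p there: w2:F. ✗
w2: no successors, so <>p fails. ✗
Satisfying worlds: {w0}.

1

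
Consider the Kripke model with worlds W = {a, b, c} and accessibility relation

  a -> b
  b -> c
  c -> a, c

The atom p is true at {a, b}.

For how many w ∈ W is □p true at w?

a: successors {b}; p there: b:T. ✓
b: successors {c}; p there: c:F. ✗
c: successors {a, c}; p there: a:T, c:F. ✗
Satisfying worlds: {a}.

1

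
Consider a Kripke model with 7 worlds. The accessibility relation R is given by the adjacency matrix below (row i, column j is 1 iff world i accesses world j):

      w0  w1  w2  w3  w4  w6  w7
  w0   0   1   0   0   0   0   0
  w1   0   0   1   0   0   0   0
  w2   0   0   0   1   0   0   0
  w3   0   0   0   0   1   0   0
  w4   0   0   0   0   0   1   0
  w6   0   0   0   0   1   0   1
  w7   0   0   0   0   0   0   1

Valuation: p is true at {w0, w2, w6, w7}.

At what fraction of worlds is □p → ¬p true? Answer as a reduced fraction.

6/7

w0: □p is F, ¬p is F. ✓
w1: □p is T, ¬p is T. ✓
w2: □p is F, ¬p is F. ✓
w3: □p is F, ¬p is T. ✓
w4: □p is T, ¬p is T. ✓
w6: □p is F, ¬p is F. ✓
w7: □p is T, ¬p is F. ✗
That's 6 of 7 worlds, so 6/7.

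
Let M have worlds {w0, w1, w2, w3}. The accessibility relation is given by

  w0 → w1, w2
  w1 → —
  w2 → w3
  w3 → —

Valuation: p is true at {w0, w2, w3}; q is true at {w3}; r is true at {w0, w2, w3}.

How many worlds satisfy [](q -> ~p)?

3

w0: successors {w1, w2}; q -> ~p there: w1:T, w2:T. ✓
w1: no successors, so [](q -> ~p) holds vacuously. ✓
w2: successors {w3}; q -> ~p there: w3:F. ✗
w3: no successors, so [](q -> ~p) holds vacuously. ✓
Satisfying worlds: {w0, w1, w3}.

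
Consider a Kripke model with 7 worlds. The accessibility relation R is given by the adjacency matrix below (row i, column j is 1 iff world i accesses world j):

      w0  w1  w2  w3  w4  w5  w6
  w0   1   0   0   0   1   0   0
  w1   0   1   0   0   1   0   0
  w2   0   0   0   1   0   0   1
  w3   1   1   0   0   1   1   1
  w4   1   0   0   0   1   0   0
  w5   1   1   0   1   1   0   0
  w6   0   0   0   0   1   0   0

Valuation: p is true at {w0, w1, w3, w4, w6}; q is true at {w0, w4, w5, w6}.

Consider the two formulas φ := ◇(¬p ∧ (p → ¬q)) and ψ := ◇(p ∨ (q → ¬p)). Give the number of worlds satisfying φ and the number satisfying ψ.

For ◇(¬p ∧ (p → ¬q)):
w0: successors {w0, w4}; ¬p ∧ (p → ¬q) there: w0:F, w4:F. ✗
w1: successors {w1, w4}; ¬p ∧ (p → ¬q) there: w1:F, w4:F. ✗
w2: successors {w3, w6}; ¬p ∧ (p → ¬q) there: w3:F, w6:F. ✗
w3: successors {w0, w1, w4, w5, w6}; ¬p ∧ (p → ¬q) there: w0:F, w1:F, w4:F, w5:T, w6:F. ✓
w4: successors {w0, w4}; ¬p ∧ (p → ¬q) there: w0:F, w4:F. ✗
w5: successors {w0, w1, w3, w4}; ¬p ∧ (p → ¬q) there: w0:F, w1:F, w3:F, w4:F. ✗
w6: successors {w4}; ¬p ∧ (p → ¬q) there: w4:F. ✗
— 1 world.
For ◇(p ∨ (q → ¬p)):
w0: successors {w0, w4}; p ∨ (q → ¬p) there: w0:T, w4:T. ✓
w1: successors {w1, w4}; p ∨ (q → ¬p) there: w1:T, w4:T. ✓
w2: successors {w3, w6}; p ∨ (q → ¬p) there: w3:T, w6:T. ✓
w3: successors {w0, w1, w4, w5, w6}; p ∨ (q → ¬p) there: w0:T, w1:T, w4:T, w5:T, w6:T. ✓
w4: successors {w0, w4}; p ∨ (q → ¬p) there: w0:T, w4:T. ✓
w5: successors {w0, w1, w3, w4}; p ∨ (q → ¬p) there: w0:T, w1:T, w3:T, w4:T. ✓
w6: successors {w4}; p ∨ (q → ¬p) there: w4:T. ✓
— 7 worlds.

1 and 7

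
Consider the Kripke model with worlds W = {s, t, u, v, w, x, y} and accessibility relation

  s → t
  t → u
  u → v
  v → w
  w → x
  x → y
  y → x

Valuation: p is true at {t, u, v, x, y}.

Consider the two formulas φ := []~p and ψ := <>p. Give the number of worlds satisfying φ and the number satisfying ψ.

For []~p:
s: successors {t}; ~p there: t:F. ✗
t: successors {u}; ~p there: u:F. ✗
u: successors {v}; ~p there: v:F. ✗
v: successors {w}; ~p there: w:T. ✓
w: successors {x}; ~p there: x:F. ✗
x: successors {y}; ~p there: y:F. ✗
y: successors {x}; ~p there: x:F. ✗
— 1 world.
For <>p:
s: successors {t}; p there: t:T. ✓
t: successors {u}; p there: u:T. ✓
u: successors {v}; p there: v:T. ✓
v: successors {w}; p there: w:F. ✗
w: successors {x}; p there: x:T. ✓
x: successors {y}; p there: y:T. ✓
y: successors {x}; p there: x:T. ✓
— 6 worlds.

1 and 6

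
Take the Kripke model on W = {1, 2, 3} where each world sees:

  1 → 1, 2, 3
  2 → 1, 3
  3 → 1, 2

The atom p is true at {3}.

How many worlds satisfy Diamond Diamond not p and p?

1: Diamond Diamond not p is T, p is F. ✗
2: Diamond Diamond not p is T, p is F. ✗
3: Diamond Diamond not p is T, p is T. ✓
Satisfying worlds: {3}.

1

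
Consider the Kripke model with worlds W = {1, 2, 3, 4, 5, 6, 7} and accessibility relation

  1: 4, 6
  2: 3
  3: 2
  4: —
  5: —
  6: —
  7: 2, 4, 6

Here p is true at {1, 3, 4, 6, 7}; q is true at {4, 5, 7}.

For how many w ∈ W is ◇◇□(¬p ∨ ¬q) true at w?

1: successors {4, 6}; ◇□(¬p ∨ ¬q) there: 4:F, 6:F. ✗
2: successors {3}; ◇□(¬p ∨ ¬q) there: 3:T. ✓
3: successors {2}; ◇□(¬p ∨ ¬q) there: 2:T. ✓
4: no successors, so ◇◇□(¬p ∨ ¬q) fails. ✗
5: no successors, so ◇◇□(¬p ∨ ¬q) fails. ✗
6: no successors, so ◇◇□(¬p ∨ ¬q) fails. ✗
7: successors {2, 4, 6}; ◇□(¬p ∨ ¬q) there: 2:T, 4:F, 6:F. ✓
Satisfying worlds: {2, 3, 7}.

3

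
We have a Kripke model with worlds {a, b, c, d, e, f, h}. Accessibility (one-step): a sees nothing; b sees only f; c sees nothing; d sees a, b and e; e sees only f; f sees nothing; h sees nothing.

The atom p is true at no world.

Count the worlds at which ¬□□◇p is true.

1

a: □□◇p is T. ✗
b: □□◇p is T. ✗
c: □□◇p is T. ✗
d: □□◇p is F. ✓
e: □□◇p is T. ✗
f: □□◇p is T. ✗
h: □□◇p is T. ✗
Satisfying worlds: {d}.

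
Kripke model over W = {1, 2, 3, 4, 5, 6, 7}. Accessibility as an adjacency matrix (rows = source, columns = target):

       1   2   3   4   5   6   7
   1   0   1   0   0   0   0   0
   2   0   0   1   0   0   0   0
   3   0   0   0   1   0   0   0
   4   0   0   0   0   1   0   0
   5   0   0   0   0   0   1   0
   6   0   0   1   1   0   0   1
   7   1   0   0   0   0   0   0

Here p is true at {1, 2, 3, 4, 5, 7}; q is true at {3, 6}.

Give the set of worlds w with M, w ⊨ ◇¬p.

{5}

1: successors {2}; ¬p there: 2:F. ✗
2: successors {3}; ¬p there: 3:F. ✗
3: successors {4}; ¬p there: 4:F. ✗
4: successors {5}; ¬p there: 5:F. ✗
5: successors {6}; ¬p there: 6:T. ✓
6: successors {3, 4, 7}; ¬p there: 3:F, 4:F, 7:F. ✗
7: successors {1}; ¬p there: 1:F. ✗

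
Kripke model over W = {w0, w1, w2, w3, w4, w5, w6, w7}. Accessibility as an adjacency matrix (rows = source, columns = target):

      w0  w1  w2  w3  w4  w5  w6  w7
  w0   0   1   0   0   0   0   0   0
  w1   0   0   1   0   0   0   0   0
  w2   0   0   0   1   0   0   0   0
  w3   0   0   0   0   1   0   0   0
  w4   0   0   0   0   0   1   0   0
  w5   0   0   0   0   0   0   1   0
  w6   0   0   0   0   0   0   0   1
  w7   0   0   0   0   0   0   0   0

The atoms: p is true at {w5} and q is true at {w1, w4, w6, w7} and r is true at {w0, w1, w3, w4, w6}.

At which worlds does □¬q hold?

{w1, w2, w4, w7}

w0: successors {w1}; ¬q there: w1:F. ✗
w1: successors {w2}; ¬q there: w2:T. ✓
w2: successors {w3}; ¬q there: w3:T. ✓
w3: successors {w4}; ¬q there: w4:F. ✗
w4: successors {w5}; ¬q there: w5:T. ✓
w5: successors {w6}; ¬q there: w6:F. ✗
w6: successors {w7}; ¬q there: w7:F. ✗
w7: no successors, so □¬q holds vacuously. ✓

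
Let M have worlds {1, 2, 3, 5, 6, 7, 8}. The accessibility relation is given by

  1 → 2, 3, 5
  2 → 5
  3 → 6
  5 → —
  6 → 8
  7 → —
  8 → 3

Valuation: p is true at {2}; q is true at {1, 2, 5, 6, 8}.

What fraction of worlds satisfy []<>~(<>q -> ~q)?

3/7

1: successors {2, 3, 5}; <>~(<>q -> ~q) there: 2:F, 3:T, 5:F. ✗
2: successors {5}; <>~(<>q -> ~q) there: 5:F. ✗
3: successors {6}; <>~(<>q -> ~q) there: 6:F. ✗
5: no successors, so []<>~(<>q -> ~q) holds vacuously. ✓
6: successors {8}; <>~(<>q -> ~q) there: 8:F. ✗
7: no successors, so []<>~(<>q -> ~q) holds vacuously. ✓
8: successors {3}; <>~(<>q -> ~q) there: 3:T. ✓
That's 3 of 7 worlds, so 3/7.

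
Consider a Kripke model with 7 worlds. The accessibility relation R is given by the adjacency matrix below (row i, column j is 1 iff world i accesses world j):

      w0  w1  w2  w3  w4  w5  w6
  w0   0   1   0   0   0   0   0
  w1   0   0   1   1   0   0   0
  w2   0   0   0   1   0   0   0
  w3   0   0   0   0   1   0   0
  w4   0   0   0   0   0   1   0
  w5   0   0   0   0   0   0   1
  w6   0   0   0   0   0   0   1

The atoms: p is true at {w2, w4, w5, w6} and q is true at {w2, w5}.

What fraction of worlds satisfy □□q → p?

w0: □□q is F, p is F. ✓
w1: □□q is F, p is F. ✓
w2: □□q is F, p is T. ✓
w3: □□q is T, p is F. ✗
w4: □□q is F, p is T. ✓
w5: □□q is F, p is T. ✓
w6: □□q is F, p is T. ✓
That's 6 of 7 worlds, so 6/7.

6/7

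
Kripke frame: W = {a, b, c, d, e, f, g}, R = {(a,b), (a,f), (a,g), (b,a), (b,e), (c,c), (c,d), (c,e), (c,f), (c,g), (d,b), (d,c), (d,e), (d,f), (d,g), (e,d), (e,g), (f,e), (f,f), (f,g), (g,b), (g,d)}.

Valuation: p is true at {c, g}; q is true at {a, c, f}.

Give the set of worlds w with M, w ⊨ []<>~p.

a: successors {b, f, g}; <>~p there: b:T, f:T, g:T. ✓
b: successors {a, e}; <>~p there: a:T, e:T. ✓
c: successors {c, d, e, f, g}; <>~p there: c:T, d:T, e:T, f:T, g:T. ✓
d: successors {b, c, e, f, g}; <>~p there: b:T, c:T, e:T, f:T, g:T. ✓
e: successors {d, g}; <>~p there: d:T, g:T. ✓
f: successors {e, f, g}; <>~p there: e:T, f:T, g:T. ✓
g: successors {b, d}; <>~p there: b:T, d:T. ✓

{a, b, c, d, e, f, g}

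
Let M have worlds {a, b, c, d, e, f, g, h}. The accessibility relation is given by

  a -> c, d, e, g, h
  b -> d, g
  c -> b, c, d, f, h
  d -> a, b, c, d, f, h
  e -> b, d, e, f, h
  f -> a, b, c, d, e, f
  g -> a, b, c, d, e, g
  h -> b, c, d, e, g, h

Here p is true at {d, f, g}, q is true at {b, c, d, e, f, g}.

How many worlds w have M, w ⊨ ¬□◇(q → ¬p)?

6

a: □◇(q → ¬p) is T. ✗
b: □◇(q → ¬p) is T. ✗
c: □◇(q → ¬p) is F. ✓
d: □◇(q → ¬p) is F. ✓
e: □◇(q → ¬p) is F. ✓
f: □◇(q → ¬p) is F. ✓
g: □◇(q → ¬p) is F. ✓
h: □◇(q → ¬p) is F. ✓
Satisfying worlds: {c, d, e, f, g, h}.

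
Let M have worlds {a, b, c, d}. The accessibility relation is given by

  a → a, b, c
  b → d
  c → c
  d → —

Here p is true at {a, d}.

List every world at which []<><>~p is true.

a: successors {a, b, c}; <><>~p there: a:T, b:F, c:T. ✗
b: successors {d}; <><>~p there: d:F. ✗
c: successors {c}; <><>~p there: c:T. ✓
d: no successors, so []<><>~p holds vacuously. ✓

{c, d}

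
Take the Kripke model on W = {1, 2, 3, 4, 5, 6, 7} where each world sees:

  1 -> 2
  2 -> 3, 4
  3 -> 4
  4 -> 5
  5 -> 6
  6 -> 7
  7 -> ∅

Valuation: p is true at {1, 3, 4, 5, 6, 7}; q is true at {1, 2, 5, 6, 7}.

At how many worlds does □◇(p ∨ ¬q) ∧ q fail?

1: □◇(p ∨ ¬q) is T, q is T. ✓
2: □◇(p ∨ ¬q) is T, q is T. ✓
3: □◇(p ∨ ¬q) is T, q is F. ✗
4: □◇(p ∨ ¬q) is T, q is F. ✗
5: □◇(p ∨ ¬q) is T, q is T. ✓
6: □◇(p ∨ ¬q) is F, q is T. ✗
7: □◇(p ∨ ¬q) is T, q is T. ✓
Satisfying worlds: {1, 2, 5, 7}.
So □◇(p ∨ ¬q) ∧ q fails at the other 3 worlds.

3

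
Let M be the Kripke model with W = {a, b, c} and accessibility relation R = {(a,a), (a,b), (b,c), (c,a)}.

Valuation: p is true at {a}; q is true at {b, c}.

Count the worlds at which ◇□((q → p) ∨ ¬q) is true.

1

a: successors {a, b}; □((q → p) ∨ ¬q) there: a:F, b:F. ✗
b: successors {c}; □((q → p) ∨ ¬q) there: c:T. ✓
c: successors {a}; □((q → p) ∨ ¬q) there: a:F. ✗
Satisfying worlds: {b}.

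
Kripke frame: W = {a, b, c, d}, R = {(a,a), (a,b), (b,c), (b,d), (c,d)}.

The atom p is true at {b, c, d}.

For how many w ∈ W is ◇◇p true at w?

a: successors {a, b}; ◇p there: a:T, b:T. ✓
b: successors {c, d}; ◇p there: c:T, d:F. ✓
c: successors {d}; ◇p there: d:F. ✗
d: no successors, so ◇◇p fails. ✗
Satisfying worlds: {a, b}.

2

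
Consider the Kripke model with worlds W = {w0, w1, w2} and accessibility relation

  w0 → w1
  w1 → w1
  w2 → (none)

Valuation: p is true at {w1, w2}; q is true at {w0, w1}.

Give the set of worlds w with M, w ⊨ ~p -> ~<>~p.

{w0, w1, w2}

w0: ~p is T, ~<>~p is T. ✓
w1: ~p is F, ~<>~p is T. ✓
w2: ~p is F, ~<>~p is T. ✓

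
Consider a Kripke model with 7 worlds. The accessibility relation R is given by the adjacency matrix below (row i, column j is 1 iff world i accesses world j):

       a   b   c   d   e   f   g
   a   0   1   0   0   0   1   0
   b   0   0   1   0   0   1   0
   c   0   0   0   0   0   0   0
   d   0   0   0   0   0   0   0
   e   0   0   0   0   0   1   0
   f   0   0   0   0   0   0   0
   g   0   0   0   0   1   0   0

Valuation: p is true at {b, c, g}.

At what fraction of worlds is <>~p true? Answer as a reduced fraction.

a: successors {b, f}; ~p there: b:F, f:T. ✓
b: successors {c, f}; ~p there: c:F, f:T. ✓
c: no successors, so <>~p fails. ✗
d: no successors, so <>~p fails. ✗
e: successors {f}; ~p there: f:T. ✓
f: no successors, so <>~p fails. ✗
g: successors {e}; ~p there: e:T. ✓
That's 4 of 7 worlds, so 4/7.

4/7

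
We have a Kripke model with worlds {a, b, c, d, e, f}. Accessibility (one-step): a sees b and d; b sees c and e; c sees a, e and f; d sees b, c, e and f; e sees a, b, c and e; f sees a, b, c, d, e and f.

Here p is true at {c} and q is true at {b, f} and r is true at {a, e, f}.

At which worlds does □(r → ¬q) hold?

{a, b, e}

a: successors {b, d}; r → ¬q there: b:T, d:T. ✓
b: successors {c, e}; r → ¬q there: c:T, e:T. ✓
c: successors {a, e, f}; r → ¬q there: a:T, e:T, f:F. ✗
d: successors {b, c, e, f}; r → ¬q there: b:T, c:T, e:T, f:F. ✗
e: successors {a, b, c, e}; r → ¬q there: a:T, b:T, c:T, e:T. ✓
f: successors {a, b, c, d, e, f}; r → ¬q there: a:T, b:T, c:T, d:T, e:T, f:F. ✗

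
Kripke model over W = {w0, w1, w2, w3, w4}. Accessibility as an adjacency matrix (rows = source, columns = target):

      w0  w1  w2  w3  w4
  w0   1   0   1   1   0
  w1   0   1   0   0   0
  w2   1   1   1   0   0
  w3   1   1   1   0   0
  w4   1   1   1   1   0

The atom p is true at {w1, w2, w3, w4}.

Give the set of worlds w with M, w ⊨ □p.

{w1}

w0: successors {w0, w2, w3}; p there: w0:F, w2:T, w3:T. ✗
w1: successors {w1}; p there: w1:T. ✓
w2: successors {w0, w1, w2}; p there: w0:F, w1:T, w2:T. ✗
w3: successors {w0, w1, w2}; p there: w0:F, w1:T, w2:T. ✗
w4: successors {w0, w1, w2, w3}; p there: w0:F, w1:T, w2:T, w3:T. ✗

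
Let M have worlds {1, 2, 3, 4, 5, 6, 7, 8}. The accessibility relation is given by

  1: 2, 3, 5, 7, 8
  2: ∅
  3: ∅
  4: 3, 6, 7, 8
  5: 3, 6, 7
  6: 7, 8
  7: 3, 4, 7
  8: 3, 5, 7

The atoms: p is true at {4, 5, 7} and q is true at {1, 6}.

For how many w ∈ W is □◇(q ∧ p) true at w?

1: successors {2, 3, 5, 7, 8}; ◇(q ∧ p) there: 2:F, 3:F, 5:F, 7:F, 8:F. ✗
2: no successors, so □◇(q ∧ p) holds vacuously. ✓
3: no successors, so □◇(q ∧ p) holds vacuously. ✓
4: successors {3, 6, 7, 8}; ◇(q ∧ p) there: 3:F, 6:F, 7:F, 8:F. ✗
5: successors {3, 6, 7}; ◇(q ∧ p) there: 3:F, 6:F, 7:F. ✗
6: successors {7, 8}; ◇(q ∧ p) there: 7:F, 8:F. ✗
7: successors {3, 4, 7}; ◇(q ∧ p) there: 3:F, 4:F, 7:F. ✗
8: successors {3, 5, 7}; ◇(q ∧ p) there: 3:F, 5:F, 7:F. ✗
Satisfying worlds: {2, 3}.

2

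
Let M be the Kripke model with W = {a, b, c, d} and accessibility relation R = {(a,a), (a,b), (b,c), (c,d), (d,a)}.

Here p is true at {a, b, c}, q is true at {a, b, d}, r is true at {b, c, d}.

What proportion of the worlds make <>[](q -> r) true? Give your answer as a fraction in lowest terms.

a: successors {a, b}; [](q -> r) there: a:F, b:T. ✓
b: successors {c}; [](q -> r) there: c:T. ✓
c: successors {d}; [](q -> r) there: d:F. ✗
d: successors {a}; [](q -> r) there: a:F. ✗
That's 2 of 4 worlds, so 2/4 = 1/2.

1/2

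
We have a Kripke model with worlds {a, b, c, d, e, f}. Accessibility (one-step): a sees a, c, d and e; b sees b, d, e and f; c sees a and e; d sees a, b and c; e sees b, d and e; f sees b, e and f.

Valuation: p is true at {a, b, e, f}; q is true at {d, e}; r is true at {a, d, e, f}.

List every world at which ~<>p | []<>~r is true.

a: ~<>p is F, []<>~r is F. ✗
b: ~<>p is F, []<>~r is T. ✓
c: ~<>p is F, []<>~r is T. ✓
d: ~<>p is F, []<>~r is F. ✗
e: ~<>p is F, []<>~r is T. ✓
f: ~<>p is F, []<>~r is T. ✓

{b, c, e, f}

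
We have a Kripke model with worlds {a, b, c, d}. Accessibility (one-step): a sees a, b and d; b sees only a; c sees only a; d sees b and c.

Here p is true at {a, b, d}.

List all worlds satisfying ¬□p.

{d}

a: □p is T. ✗
b: □p is T. ✗
c: □p is T. ✗
d: □p is F. ✓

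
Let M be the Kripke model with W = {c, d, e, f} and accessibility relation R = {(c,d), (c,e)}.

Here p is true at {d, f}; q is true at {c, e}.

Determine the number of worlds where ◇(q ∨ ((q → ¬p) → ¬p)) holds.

1

c: successors {d, e}; q ∨ ((q → ¬p) → ¬p) there: d:F, e:T. ✓
d: no successors, so ◇(q ∨ ((q → ¬p) → ¬p)) fails. ✗
e: no successors, so ◇(q ∨ ((q → ¬p) → ¬p)) fails. ✗
f: no successors, so ◇(q ∨ ((q → ¬p) → ¬p)) fails. ✗
Satisfying worlds: {c}.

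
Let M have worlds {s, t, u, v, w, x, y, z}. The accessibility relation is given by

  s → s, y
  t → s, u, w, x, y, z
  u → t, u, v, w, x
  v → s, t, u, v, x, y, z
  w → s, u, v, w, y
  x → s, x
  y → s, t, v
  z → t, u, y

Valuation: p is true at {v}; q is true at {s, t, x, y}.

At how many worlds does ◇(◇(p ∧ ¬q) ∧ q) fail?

s: successors {s, y}; ◇(p ∧ ¬q) ∧ q there: s:F, y:T. ✓
t: successors {s, u, w, x, y, z}; ◇(p ∧ ¬q) ∧ q there: s:F, u:F, w:F, x:F, y:T, z:F. ✓
u: successors {t, u, v, w, x}; ◇(p ∧ ¬q) ∧ q there: t:F, u:F, v:F, w:F, x:F. ✗
v: successors {s, t, u, v, x, y, z}; ◇(p ∧ ¬q) ∧ q there: s:F, t:F, u:F, v:F, x:F, y:T, z:F. ✓
w: successors {s, u, v, w, y}; ◇(p ∧ ¬q) ∧ q there: s:F, u:F, v:F, w:F, y:T. ✓
x: successors {s, x}; ◇(p ∧ ¬q) ∧ q there: s:F, x:F. ✗
y: successors {s, t, v}; ◇(p ∧ ¬q) ∧ q there: s:F, t:F, v:F. ✗
z: successors {t, u, y}; ◇(p ∧ ¬q) ∧ q there: t:F, u:F, y:T. ✓
Satisfying worlds: {s, t, v, w, z}.
So ◇(◇(p ∧ ¬q) ∧ q) fails at the other 3 worlds.

3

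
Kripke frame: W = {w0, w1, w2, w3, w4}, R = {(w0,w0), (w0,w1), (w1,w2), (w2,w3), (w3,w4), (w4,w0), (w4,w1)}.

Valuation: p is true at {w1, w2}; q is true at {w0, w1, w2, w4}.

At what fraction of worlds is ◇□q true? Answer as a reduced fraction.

w0: successors {w0, w1}; □q there: w0:T, w1:T. ✓
w1: successors {w2}; □q there: w2:F. ✗
w2: successors {w3}; □q there: w3:T. ✓
w3: successors {w4}; □q there: w4:T. ✓
w4: successors {w0, w1}; □q there: w0:T, w1:T. ✓
That's 4 of 5 worlds, so 4/5.

4/5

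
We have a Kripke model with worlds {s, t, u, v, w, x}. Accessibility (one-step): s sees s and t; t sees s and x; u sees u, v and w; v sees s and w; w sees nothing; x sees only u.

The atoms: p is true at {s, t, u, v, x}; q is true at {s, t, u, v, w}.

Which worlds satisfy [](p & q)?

s: successors {s, t}; p & q there: s:T, t:T. ✓
t: successors {s, x}; p & q there: s:T, x:F. ✗
u: successors {u, v, w}; p & q there: u:T, v:T, w:F. ✗
v: successors {s, w}; p & q there: s:T, w:F. ✗
w: no successors, so [](p & q) holds vacuously. ✓
x: successors {u}; p & q there: u:T. ✓

{s, w, x}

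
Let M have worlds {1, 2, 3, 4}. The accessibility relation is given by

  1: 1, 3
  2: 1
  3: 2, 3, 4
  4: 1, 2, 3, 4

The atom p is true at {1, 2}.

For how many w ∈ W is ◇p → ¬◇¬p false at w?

3

1: ◇p is T, ¬◇¬p is F. ✗
2: ◇p is T, ¬◇¬p is T. ✓
3: ◇p is T, ¬◇¬p is F. ✗
4: ◇p is T, ¬◇¬p is F. ✗
Satisfying worlds: {2}.
So ◇p → ¬◇¬p fails at the other 3 worlds.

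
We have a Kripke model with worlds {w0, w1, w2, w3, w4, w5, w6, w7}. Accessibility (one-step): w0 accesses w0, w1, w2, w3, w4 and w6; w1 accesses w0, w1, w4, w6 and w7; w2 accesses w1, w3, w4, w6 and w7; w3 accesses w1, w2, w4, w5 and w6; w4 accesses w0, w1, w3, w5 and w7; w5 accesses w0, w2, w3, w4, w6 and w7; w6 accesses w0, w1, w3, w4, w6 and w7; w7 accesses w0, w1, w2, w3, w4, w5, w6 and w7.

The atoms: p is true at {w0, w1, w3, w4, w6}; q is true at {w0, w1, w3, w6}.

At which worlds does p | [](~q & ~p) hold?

{w0, w1, w3, w4, w6}

w0: p is T, [](~q & ~p) is F. ✓
w1: p is T, [](~q & ~p) is F. ✓
w2: p is F, [](~q & ~p) is F. ✗
w3: p is T, [](~q & ~p) is F. ✓
w4: p is T, [](~q & ~p) is F. ✓
w5: p is F, [](~q & ~p) is F. ✗
w6: p is T, [](~q & ~p) is F. ✓
w7: p is F, [](~q & ~p) is F. ✗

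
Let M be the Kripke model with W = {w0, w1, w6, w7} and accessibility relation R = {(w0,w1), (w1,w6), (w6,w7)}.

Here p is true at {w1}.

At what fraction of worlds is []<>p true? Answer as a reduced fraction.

1/4

w0: successors {w1}; <>p there: w1:F. ✗
w1: successors {w6}; <>p there: w6:F. ✗
w6: successors {w7}; <>p there: w7:F. ✗
w7: no successors, so []<>p holds vacuously. ✓
That's 1 of 4 worlds, so 1/4.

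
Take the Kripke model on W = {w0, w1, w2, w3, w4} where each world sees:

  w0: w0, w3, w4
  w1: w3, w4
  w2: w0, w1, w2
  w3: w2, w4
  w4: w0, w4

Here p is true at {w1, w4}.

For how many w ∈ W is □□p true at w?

w0: successors {w0, w3, w4}; □p there: w0:F, w3:F, w4:F. ✗
w1: successors {w3, w4}; □p there: w3:F, w4:F. ✗
w2: successors {w0, w1, w2}; □p there: w0:F, w1:F, w2:F. ✗
w3: successors {w2, w4}; □p there: w2:F, w4:F. ✗
w4: successors {w0, w4}; □p there: w0:F, w4:F. ✗
Satisfying worlds: ∅.

0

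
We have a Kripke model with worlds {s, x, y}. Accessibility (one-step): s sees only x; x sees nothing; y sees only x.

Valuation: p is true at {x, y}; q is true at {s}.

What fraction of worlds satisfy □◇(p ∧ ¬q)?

1/3

s: successors {x}; ◇(p ∧ ¬q) there: x:F. ✗
x: no successors, so □◇(p ∧ ¬q) holds vacuously. ✓
y: successors {x}; ◇(p ∧ ¬q) there: x:F. ✗
That's 1 of 3 worlds, so 1/3.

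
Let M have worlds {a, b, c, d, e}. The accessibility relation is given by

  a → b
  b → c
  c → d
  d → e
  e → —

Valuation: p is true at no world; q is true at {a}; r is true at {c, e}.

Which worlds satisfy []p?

a: successors {b}; p there: b:F. ✗
b: successors {c}; p there: c:F. ✗
c: successors {d}; p there: d:F. ✗
d: successors {e}; p there: e:F. ✗
e: no successors, so []p holds vacuously. ✓

{e}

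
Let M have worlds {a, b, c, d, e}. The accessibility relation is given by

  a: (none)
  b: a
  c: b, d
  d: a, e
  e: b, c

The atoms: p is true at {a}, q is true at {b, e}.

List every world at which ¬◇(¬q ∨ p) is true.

a: ◇(¬q ∨ p) is F. ✓
b: ◇(¬q ∨ p) is T. ✗
c: ◇(¬q ∨ p) is T. ✗
d: ◇(¬q ∨ p) is T. ✗
e: ◇(¬q ∨ p) is T. ✗

{a}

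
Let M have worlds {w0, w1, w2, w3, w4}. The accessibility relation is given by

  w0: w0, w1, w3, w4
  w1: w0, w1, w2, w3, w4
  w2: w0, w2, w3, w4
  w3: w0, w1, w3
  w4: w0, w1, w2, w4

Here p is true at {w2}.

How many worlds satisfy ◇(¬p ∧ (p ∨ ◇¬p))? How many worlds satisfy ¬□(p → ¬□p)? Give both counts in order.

5 and 0

For ◇(¬p ∧ (p ∨ ◇¬p)):
w0: successors {w0, w1, w3, w4}; ¬p ∧ (p ∨ ◇¬p) there: w0:T, w1:T, w3:T, w4:T. ✓
w1: successors {w0, w1, w2, w3, w4}; ¬p ∧ (p ∨ ◇¬p) there: w0:T, w1:T, w2:F, w3:T, w4:T. ✓
w2: successors {w0, w2, w3, w4}; ¬p ∧ (p ∨ ◇¬p) there: w0:T, w2:F, w3:T, w4:T. ✓
w3: successors {w0, w1, w3}; ¬p ∧ (p ∨ ◇¬p) there: w0:T, w1:T, w3:T. ✓
w4: successors {w0, w1, w2, w4}; ¬p ∧ (p ∨ ◇¬p) there: w0:T, w1:T, w2:F, w4:T. ✓
— 5 worlds.
For ¬□(p → ¬□p):
w0: □(p → ¬□p) is T. ✗
w1: □(p → ¬□p) is T. ✗
w2: □(p → ¬□p) is T. ✗
w3: □(p → ¬□p) is T. ✗
w4: □(p → ¬□p) is T. ✗
— 0 worlds.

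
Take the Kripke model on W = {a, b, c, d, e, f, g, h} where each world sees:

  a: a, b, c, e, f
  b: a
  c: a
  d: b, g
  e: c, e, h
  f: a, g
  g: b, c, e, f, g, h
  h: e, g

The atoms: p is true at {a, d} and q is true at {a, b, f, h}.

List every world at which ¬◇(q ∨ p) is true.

a: ◇(q ∨ p) is T. ✗
b: ◇(q ∨ p) is T. ✗
c: ◇(q ∨ p) is T. ✗
d: ◇(q ∨ p) is T. ✗
e: ◇(q ∨ p) is T. ✗
f: ◇(q ∨ p) is T. ✗
g: ◇(q ∨ p) is T. ✗
h: ◇(q ∨ p) is F. ✓

{h}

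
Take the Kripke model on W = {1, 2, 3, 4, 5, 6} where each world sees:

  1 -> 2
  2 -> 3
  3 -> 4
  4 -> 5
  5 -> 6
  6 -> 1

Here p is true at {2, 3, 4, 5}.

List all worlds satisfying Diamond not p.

1: successors {2}; not p there: 2:F. ✗
2: successors {3}; not p there: 3:F. ✗
3: successors {4}; not p there: 4:F. ✗
4: successors {5}; not p there: 5:F. ✗
5: successors {6}; not p there: 6:T. ✓
6: successors {1}; not p there: 1:T. ✓

{5, 6}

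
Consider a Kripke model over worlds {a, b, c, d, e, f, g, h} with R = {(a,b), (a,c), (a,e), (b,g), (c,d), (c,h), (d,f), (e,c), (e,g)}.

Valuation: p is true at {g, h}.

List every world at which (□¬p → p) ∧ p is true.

{g, h}

a: □¬p → p is F, p is F. ✗
b: □¬p → p is T, p is F. ✗
c: □¬p → p is T, p is F. ✗
d: □¬p → p is F, p is F. ✗
e: □¬p → p is T, p is F. ✗
f: □¬p → p is F, p is F. ✗
g: □¬p → p is T, p is T. ✓
h: □¬p → p is T, p is T. ✓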